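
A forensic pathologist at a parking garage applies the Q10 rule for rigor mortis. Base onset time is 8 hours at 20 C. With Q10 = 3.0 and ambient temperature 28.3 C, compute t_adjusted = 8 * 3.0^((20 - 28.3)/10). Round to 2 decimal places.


Rigor mortis time adjustment:
Exponent = (T_ref - T_actual) / 10 = (20 - 28.3) / 10 = -0.83
Q10 factor = 3.0^-0.83 = 0.40178
t_adjusted = 8 * 0.40178 = 3.21 hours

3.21


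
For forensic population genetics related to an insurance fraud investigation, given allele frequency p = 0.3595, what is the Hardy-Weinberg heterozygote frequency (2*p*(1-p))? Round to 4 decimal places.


Hardy-Weinberg heterozygote frequency:
q = 1 - p = 1 - 0.3595 = 0.6405
2pq = 2 * 0.3595 * 0.6405 = 0.4605

0.4605


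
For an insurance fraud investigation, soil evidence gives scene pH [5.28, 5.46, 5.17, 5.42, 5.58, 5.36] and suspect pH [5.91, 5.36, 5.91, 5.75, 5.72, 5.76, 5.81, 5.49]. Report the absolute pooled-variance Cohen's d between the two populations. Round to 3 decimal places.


Pooled-variance Cohen's d for soil pH comparison:
Scene mean = 32.27 / 6 = 5.378333
Suspect mean = 45.71 / 8 = 5.71375
Scene sample variance s_s^2 = 0.020497
Suspect sample variance s_c^2 = 0.037855
Pooled variance = ((n_s-1)*s_s^2 + (n_c-1)*s_c^2) / (n_s + n_c - 2) = 0.030623
Pooled SD = sqrt(0.030623) = 0.174994
Mean difference = -0.335417
|d| = |-0.335417| / 0.174994 = 1.917

1.917


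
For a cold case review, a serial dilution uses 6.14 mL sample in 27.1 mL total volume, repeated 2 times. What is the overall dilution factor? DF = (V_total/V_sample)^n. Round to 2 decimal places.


Dilution factor calculation:
Single dilution = V_total / V_sample = 27.1 / 6.14 ≈ 4.413681
Number of dilutions = 2
Total DF = (27.1 / 6.14)^2 (full precision, rounded at the end) = 19.48

19.48


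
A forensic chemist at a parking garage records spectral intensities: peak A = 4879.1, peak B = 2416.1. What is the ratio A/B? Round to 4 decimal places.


Spectral peak ratio:
Peak A = 4879.1 counts
Peak B = 2416.1 counts
Ratio = 4879.1 / 2416.1 = 2.0194

2.0194


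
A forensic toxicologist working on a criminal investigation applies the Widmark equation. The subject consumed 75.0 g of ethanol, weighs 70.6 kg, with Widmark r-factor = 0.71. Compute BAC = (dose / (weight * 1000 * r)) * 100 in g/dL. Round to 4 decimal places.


Applying the Widmark formula:
BAC = (dose_g / (body_wt * 1000 * r)) * 100
Denominator = 70.6 * 1000 * 0.71 = 50126
BAC = (75.0 / 50126) * 100
BAC = 0.1496 g/dL

0.1496


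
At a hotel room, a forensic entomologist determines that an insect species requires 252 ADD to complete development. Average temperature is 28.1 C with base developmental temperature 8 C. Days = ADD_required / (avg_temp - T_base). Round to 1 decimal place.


Insect development time:
Effective temperature = avg_temp - T_base = 28.1 - 8 = 20.1 C
Days = ADD / effective_temp = 252 / 20.1 = 12.5 days

12.5


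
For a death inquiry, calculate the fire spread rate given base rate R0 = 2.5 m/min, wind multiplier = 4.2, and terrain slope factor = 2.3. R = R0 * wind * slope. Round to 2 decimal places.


Fire spread rate calculation:
R = R0 * wind_factor * slope_factor
= 2.5 * 4.2 * 2.3
= 10.5 * 2.3
= 24.15 m/min

24.15


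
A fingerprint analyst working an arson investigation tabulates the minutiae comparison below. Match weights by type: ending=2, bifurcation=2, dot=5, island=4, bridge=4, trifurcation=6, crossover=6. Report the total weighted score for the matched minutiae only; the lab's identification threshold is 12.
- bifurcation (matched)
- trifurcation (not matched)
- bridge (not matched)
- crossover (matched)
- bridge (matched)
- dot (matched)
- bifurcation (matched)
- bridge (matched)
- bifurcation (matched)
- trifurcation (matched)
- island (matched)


Weighted minutiae match score:
  bifurcation: matched, +2 (running total 2)
  trifurcation: not matched, +0
  bridge: not matched, +0
  crossover: matched, +6 (running total 8)
  bridge: matched, +4 (running total 12)
  dot: matched, +5 (running total 17)
  bifurcation: matched, +2 (running total 19)
  bridge: matched, +4 (running total 23)
  bifurcation: matched, +2 (running total 25)
  trifurcation: matched, +6 (running total 31)
  island: matched, +4 (running total 35)
Total score = 35
Threshold = 12; verdict = identification

35


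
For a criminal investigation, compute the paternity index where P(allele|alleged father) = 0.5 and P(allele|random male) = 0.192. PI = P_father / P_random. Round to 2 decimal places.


Paternity Index calculation:
PI = P(allele|father) / P(allele|random)
PI = 0.5 / 0.192
PI = 2.60

2.60


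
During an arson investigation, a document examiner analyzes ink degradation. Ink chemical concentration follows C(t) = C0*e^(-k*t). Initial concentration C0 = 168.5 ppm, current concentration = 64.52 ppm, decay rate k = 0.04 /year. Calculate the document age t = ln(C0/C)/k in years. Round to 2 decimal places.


Document age estimation:
C0/C = 168.5 / 64.52 = 2.611593
ln(C0/C) = 0.95996
t = 0.95996 / 0.04 = 24.00 years

24.00


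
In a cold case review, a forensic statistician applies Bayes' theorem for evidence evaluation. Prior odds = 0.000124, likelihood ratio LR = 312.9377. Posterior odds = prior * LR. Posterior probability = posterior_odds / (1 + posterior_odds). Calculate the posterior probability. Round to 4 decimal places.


Bayesian evidence evaluation:
Posterior odds = prior_odds * LR = 0.000124 * 312.9377 = 0.03880427
Posterior probability = posterior_odds / (1 + posterior_odds)
= 0.03880427 / (1 + 0.03880427)
= 0.03880427 / 1.03880427
= 0.0374

0.0374


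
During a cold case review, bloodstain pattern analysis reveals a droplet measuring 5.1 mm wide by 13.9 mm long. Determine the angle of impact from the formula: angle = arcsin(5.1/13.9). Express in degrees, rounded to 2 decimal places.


Blood spatter impact angle calculation:
width / length = 5.1 / 13.9 = 0.366906
angle = arcsin(0.366906)
angle = 21.52 degrees

21.52


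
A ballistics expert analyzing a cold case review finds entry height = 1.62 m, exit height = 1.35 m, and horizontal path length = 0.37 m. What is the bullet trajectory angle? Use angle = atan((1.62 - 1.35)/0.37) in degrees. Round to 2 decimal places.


Bullet trajectory angle:
Height difference = 1.62 - 1.35 = 0.27 m
angle = atan(0.27 / 0.37)
angle = atan(0.72973)
angle = 36.12 degrees

36.12


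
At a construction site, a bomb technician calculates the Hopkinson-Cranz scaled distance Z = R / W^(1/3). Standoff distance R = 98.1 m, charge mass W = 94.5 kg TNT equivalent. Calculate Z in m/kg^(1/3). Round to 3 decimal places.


Scaled distance calculation:
W^(1/3) = 94.5^(1/3) = 4.554883
Z = R / W^(1/3) = 98.1 / 4.554883
Z = 21.537 m/kg^(1/3)

21.537


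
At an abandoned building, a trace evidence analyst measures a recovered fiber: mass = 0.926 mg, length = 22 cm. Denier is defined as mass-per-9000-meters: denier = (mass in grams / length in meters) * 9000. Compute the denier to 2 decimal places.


Denier calculation:
Mass in grams = 0.926 mg / 1000 = 0.000926 g
Length in meters = 22 cm / 100 = 0.22 m
Linear density = mass / length = 0.000926 / 0.22 = 0.00420909 g/m
Denier = (g/m) * 9000 = 0.00420909 * 9000 = 37.88

37.88


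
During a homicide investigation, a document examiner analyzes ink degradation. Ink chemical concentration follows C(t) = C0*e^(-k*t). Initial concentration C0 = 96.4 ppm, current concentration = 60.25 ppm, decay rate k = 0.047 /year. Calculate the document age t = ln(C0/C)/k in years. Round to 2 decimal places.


Document age estimation:
C0/C = 96.4 / 60.25 = 1.6
ln(C0/C) = 0.470004
t = 0.470004 / 0.047 = 10.00 years

10.00


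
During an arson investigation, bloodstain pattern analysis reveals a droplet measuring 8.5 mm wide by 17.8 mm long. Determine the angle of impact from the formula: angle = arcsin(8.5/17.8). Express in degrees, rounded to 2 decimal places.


Blood spatter impact angle calculation:
width / length = 8.5 / 17.8 = 0.477528
angle = arcsin(0.477528)
angle = 28.52 degrees

28.52


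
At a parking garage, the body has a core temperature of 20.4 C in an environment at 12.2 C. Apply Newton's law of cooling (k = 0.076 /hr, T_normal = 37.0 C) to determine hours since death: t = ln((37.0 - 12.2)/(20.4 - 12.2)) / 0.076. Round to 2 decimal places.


Using Newton's law of cooling:
t = ln((T_normal - T_ambient) / (T_body - T_ambient)) / k
T_normal - T_ambient = 24.8
T_body - T_ambient = 8.2
Ratio = 3.02439
ln(ratio) = 1.106709
t = 1.106709 / 0.076 = 14.56 hours

14.56


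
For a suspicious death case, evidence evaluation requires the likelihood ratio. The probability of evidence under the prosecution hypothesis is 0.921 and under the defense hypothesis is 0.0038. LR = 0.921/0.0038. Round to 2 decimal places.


Likelihood ratio calculation:
LR = P(E|Hp) / P(E|Hd)
LR = 0.921 / 0.0038
LR = 242.37

242.37


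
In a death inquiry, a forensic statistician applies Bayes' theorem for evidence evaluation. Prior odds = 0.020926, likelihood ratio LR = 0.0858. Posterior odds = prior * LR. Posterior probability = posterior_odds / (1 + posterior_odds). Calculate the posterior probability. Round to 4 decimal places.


Bayesian evidence evaluation:
Posterior odds = prior_odds * LR = 0.020926 * 0.0858 = 0.001795451
Posterior probability = posterior_odds / (1 + posterior_odds)
= 0.001795451 / (1 + 0.001795451)
= 0.001795451 / 1.001795451
= 0.0018

0.0018


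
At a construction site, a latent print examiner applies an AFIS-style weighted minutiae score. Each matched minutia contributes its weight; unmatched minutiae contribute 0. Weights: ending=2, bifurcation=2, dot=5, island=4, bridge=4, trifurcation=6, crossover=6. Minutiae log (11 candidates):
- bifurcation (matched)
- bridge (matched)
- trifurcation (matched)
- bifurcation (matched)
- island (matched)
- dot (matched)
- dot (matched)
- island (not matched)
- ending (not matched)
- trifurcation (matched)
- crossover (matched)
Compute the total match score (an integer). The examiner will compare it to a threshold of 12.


Weighted minutiae match score:
  bifurcation: matched, +2 (running total 2)
  bridge: matched, +4 (running total 6)
  trifurcation: matched, +6 (running total 12)
  bifurcation: matched, +2 (running total 14)
  island: matched, +4 (running total 18)
  dot: matched, +5 (running total 23)
  dot: matched, +5 (running total 28)
  island: not matched, +0
  ending: not matched, +0
  trifurcation: matched, +6 (running total 34)
  crossover: matched, +6 (running total 40)
Total score = 40
Threshold = 12; verdict = identification

40


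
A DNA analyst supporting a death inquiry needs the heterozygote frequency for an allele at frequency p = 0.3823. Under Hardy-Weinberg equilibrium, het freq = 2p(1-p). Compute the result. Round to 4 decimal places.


Hardy-Weinberg heterozygote frequency:
q = 1 - p = 1 - 0.3823 = 0.6177
2pq = 2 * 0.3823 * 0.6177 = 0.4723

0.4723


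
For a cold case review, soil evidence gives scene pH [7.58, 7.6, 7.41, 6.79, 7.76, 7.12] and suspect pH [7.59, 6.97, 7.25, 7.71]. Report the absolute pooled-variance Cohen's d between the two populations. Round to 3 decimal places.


Pooled-variance Cohen's d for soil pH comparison:
Scene mean = 44.26 / 6 = 7.376667
Suspect mean = 29.52 / 4 = 7.38
Scene sample variance s_s^2 = 0.129867
Suspect sample variance s_c^2 = 0.112667
Pooled variance = ((n_s-1)*s_s^2 + (n_c-1)*s_c^2) / (n_s + n_c - 2) = 0.123417
Pooled SD = sqrt(0.123417) = 0.351308
Mean difference = -0.003333
|d| = |-0.003333| / 0.351308 = 0.009

0.009


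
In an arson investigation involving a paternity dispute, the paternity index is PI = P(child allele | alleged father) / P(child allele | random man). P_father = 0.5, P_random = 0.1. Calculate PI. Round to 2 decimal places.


Paternity Index calculation:
PI = P(allele|father) / P(allele|random)
PI = 0.5 / 0.1
PI = 5.00

5.00


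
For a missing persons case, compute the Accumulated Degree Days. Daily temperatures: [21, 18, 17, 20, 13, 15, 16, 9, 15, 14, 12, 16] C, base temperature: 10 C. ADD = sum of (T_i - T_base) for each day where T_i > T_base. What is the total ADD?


Computing ADD day by day:
Day 1: max(0, 21 - 10) = 11
Day 2: max(0, 18 - 10) = 8
Day 3: max(0, 17 - 10) = 7
Day 4: max(0, 20 - 10) = 10
Day 5: max(0, 13 - 10) = 3
Day 6: max(0, 15 - 10) = 5
Day 7: max(0, 16 - 10) = 6
Day 8: max(0, 9 - 10) = 0
Day 9: max(0, 15 - 10) = 5
Day 10: max(0, 14 - 10) = 4
Day 11: max(0, 12 - 10) = 2
Day 12: max(0, 16 - 10) = 6
Total ADD = 67

67


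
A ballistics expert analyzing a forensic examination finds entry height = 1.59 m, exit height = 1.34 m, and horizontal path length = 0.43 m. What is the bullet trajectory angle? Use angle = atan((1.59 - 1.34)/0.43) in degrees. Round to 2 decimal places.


Bullet trajectory angle:
Height difference = 1.59 - 1.34 = 0.25 m
angle = atan(0.25 / 0.43)
angle = atan(0.581395)
angle = 30.17 degrees

30.17


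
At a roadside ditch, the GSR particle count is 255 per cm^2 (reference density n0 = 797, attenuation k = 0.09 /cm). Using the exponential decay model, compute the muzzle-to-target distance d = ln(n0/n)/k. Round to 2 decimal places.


GSR distance calculation:
n0/n = 797 / 255 = 3.12549
ln(n0/n) = 1.139591
d = 1.139591 / 0.09 = 12.66 cm

12.66


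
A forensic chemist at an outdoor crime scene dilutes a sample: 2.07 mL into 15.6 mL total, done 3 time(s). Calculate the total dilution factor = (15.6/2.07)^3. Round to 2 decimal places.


Dilution factor calculation:
Single dilution = V_total / V_sample = 15.6 / 2.07 ≈ 7.536232
Number of dilutions = 3
Total DF = (15.6 / 2.07)^3 (full precision, rounded at the end) = 428.02

428.02


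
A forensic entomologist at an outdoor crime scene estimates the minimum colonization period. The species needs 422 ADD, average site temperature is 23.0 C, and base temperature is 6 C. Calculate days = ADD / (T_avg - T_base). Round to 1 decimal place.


Insect development time:
Effective temperature = avg_temp - T_base = 23.0 - 6 = 17.0 C
Days = ADD / effective_temp = 422 / 17.0 = 24.8 days

24.8


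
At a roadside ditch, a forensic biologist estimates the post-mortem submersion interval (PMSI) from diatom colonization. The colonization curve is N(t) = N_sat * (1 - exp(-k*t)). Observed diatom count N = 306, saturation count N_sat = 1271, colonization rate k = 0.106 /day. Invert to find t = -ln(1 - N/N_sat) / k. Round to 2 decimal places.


PMSI from diatom colonization curve:
N / N_sat = 306 / 1271 = 0.240755
1 - N/N_sat = 0.759245
ln(1 - N/N_sat) = -0.275431
t = -ln(1 - N/N_sat) / k = -(-0.275431) / 0.106 = 2.60 days

2.60


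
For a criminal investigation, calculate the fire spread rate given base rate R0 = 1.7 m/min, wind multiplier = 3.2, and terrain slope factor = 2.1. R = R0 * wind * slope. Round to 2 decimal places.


Fire spread rate calculation:
R = R0 * wind_factor * slope_factor
= 1.7 * 3.2 * 2.1
= 5.44 * 2.1
= 11.42 m/min

11.42


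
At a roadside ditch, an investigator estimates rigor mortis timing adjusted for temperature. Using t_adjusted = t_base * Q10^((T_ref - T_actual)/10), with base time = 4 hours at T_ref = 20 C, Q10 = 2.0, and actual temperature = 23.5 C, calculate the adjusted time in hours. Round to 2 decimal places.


Rigor mortis time adjustment:
Exponent = (T_ref - T_actual) / 10 = (20 - 23.5) / 10 = -0.35
Q10 factor = 2.0^-0.35 = 0.78458
t_adjusted = 4 * 0.78458 = 3.14 hours

3.14


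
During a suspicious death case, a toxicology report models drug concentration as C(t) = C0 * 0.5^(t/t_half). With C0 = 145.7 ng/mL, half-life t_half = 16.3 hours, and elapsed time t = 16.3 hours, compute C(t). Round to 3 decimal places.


Drug concentration decay:
Number of half-lives = t / t_half = 16.3 / 16.3 = 1
Decay factor = 0.5^1 = 0.5
C(t) = 145.7 * 0.5 = 72.850 ng/mL

72.850


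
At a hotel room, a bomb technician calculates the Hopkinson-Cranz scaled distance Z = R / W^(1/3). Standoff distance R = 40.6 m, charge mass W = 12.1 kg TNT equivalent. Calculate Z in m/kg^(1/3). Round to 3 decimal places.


Scaled distance calculation:
W^(1/3) = 12.1^(1/3) = 2.29577
Z = R / W^(1/3) = 40.6 / 2.29577
Z = 17.685 m/kg^(1/3)

17.685


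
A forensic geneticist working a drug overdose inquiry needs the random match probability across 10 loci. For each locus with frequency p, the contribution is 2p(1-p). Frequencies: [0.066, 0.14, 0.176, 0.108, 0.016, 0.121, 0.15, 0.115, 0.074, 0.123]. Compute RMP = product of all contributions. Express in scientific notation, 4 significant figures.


Computing RMP for 10 loci:
Locus 1: 2 * 0.066 * 0.934 = 0.123288
Locus 2: 2 * 0.14 * 0.86 = 0.2408
Locus 3: 2 * 0.176 * 0.824 = 0.290048
Locus 4: 2 * 0.108 * 0.892 = 0.192672
Locus 5: 2 * 0.016 * 0.984 = 0.031488
Locus 6: 2 * 0.121 * 0.879 = 0.212718
Locus 7: 2 * 0.15 * 0.85 = 0.255
Locus 8: 2 * 0.115 * 0.885 = 0.20355
Locus 9: 2 * 0.074 * 0.926 = 0.137048
Locus 10: 2 * 0.123 * 0.877 = 0.215742
RMP = 1.705e-08

1.705e-08


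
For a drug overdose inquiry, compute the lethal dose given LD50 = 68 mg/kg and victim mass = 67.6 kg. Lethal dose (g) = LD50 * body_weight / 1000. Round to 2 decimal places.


Lethal dose calculation:
Lethal dose = LD50 * body_weight / 1000
= 68 * 67.6 / 1000
= 4596.8 / 1000
= 4.60 g

4.60


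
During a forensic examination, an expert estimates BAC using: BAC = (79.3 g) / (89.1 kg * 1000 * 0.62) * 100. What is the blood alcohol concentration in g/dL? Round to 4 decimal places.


Applying the Widmark formula:
BAC = (dose_g / (body_wt * 1000 * r)) * 100
Denominator = 89.1 * 1000 * 0.62 = 55242
BAC = (79.3 / 55242) * 100
BAC = 0.1436 g/dL

0.1436


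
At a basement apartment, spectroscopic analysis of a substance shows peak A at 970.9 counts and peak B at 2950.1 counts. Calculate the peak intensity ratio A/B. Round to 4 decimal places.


Spectral peak ratio:
Peak A = 970.9 counts
Peak B = 2950.1 counts
Ratio = 970.9 / 2950.1 = 0.3291

0.3291


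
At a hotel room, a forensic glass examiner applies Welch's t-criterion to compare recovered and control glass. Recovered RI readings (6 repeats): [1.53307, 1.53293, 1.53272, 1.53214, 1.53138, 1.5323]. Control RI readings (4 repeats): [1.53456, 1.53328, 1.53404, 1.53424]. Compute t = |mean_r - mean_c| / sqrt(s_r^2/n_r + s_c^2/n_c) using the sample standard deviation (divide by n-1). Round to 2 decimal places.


Welch's t-criterion for glass RI comparison:
Recovered mean = sum / n_r = 9.19454 / 6 = 1.5324233
Control mean = sum / n_c = 6.13612 / 4 = 1.53403
Recovered sample variance s_r^2 = 3.89387e-07
Control sample variance s_c^2 = 2.95867e-07
Welch SE (unpooled) = sqrt(s_r^2/n_r + s_c^2/n_c) = sqrt(6.48978e-08 + 7.39667e-08) = sqrt(1.38865e-07) = 0.000372646
|mean_r - mean_c| = 0.00160667
t = 0.00160667 / 0.000372646 = 4.31

4.31


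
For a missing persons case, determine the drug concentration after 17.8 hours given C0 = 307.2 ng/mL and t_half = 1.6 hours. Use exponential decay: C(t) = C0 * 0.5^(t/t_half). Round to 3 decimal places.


Drug concentration decay:
Number of half-lives = t / t_half = 17.8 / 1.6 = 11.125
Decay factor = 0.5^11.125 = 0.00044776
C(t) = 307.2 * 0.00044776 = 0.138 ng/mL

0.138


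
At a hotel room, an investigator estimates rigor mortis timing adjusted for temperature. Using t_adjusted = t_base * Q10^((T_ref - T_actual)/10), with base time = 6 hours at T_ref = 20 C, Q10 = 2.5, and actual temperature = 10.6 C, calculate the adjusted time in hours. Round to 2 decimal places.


Rigor mortis time adjustment:
Exponent = (T_ref - T_actual) / 10 = (20 - 10.6) / 10 = 0.94
Q10 factor = 2.5^0.94 = 2.36627
t_adjusted = 6 * 2.36627 = 14.20 hours

14.20


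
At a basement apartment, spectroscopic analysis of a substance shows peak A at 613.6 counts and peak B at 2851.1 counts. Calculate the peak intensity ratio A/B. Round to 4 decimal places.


Spectral peak ratio:
Peak A = 613.6 counts
Peak B = 2851.1 counts
Ratio = 613.6 / 2851.1 = 0.2152

0.2152


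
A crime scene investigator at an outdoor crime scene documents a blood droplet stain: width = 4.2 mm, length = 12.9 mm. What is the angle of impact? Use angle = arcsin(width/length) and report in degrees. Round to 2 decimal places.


Blood spatter impact angle calculation:
width / length = 4.2 / 12.9 = 0.325581
angle = arcsin(0.325581)
angle = 19.00 degrees

19.00


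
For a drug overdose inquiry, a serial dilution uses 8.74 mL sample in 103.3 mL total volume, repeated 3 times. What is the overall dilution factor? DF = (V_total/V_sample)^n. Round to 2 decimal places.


Dilution factor calculation:
Single dilution = V_total / V_sample = 103.3 / 8.74 ≈ 11.819222
Number of dilutions = 3
Total DF = (103.3 / 8.74)^3 (full precision, rounded at the end) = 1651.07

1651.07


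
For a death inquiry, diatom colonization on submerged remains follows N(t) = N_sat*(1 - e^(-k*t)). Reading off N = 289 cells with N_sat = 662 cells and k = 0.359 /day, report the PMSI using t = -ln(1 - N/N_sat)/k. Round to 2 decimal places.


PMSI from diatom colonization curve:
N / N_sat = 289 / 662 = 0.436556
1 - N/N_sat = 0.563444
ln(1 - N/N_sat) = -0.573687
t = -ln(1 - N/N_sat) / k = -(-0.573687) / 0.359 = 1.60 days

1.60


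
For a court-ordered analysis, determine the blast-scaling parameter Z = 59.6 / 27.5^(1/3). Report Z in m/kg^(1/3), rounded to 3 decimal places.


Scaled distance calculation:
W^(1/3) = 27.5^(1/3) = 3.018405
Z = R / W^(1/3) = 59.6 / 3.018405
Z = 19.746 m/kg^(1/3)

19.746


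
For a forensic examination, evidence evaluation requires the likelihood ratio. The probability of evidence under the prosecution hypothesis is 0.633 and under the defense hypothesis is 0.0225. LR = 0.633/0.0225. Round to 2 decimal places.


Likelihood ratio calculation:
LR = P(E|Hp) / P(E|Hd)
LR = 0.633 / 0.0225
LR = 28.13

28.13


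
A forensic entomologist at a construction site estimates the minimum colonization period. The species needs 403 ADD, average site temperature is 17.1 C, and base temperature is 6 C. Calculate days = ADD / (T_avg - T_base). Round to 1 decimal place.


Insect development time:
Effective temperature = avg_temp - T_base = 17.1 - 6 = 11.1 C
Days = ADD / effective_temp = 403 / 11.1 = 36.3 days

36.3


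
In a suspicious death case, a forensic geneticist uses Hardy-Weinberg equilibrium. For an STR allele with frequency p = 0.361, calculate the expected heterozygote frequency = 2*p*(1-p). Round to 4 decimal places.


Hardy-Weinberg heterozygote frequency:
q = 1 - p = 1 - 0.361 = 0.639
2pq = 2 * 0.361 * 0.639 = 0.4614

0.4614


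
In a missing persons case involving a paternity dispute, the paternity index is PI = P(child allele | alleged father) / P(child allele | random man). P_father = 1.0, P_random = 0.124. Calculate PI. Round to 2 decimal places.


Paternity Index calculation:
PI = P(allele|father) / P(allele|random)
PI = 1.0 / 0.124
PI = 8.06

8.06


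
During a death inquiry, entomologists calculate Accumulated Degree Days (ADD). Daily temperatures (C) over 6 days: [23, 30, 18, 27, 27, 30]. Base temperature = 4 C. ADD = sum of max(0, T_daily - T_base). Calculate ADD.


Computing ADD day by day:
Day 1: max(0, 23 - 4) = 19
Day 2: max(0, 30 - 4) = 26
Day 3: max(0, 18 - 4) = 14
Day 4: max(0, 27 - 4) = 23
Day 5: max(0, 27 - 4) = 23
Day 6: max(0, 30 - 4) = 26
Total ADD = 131

131


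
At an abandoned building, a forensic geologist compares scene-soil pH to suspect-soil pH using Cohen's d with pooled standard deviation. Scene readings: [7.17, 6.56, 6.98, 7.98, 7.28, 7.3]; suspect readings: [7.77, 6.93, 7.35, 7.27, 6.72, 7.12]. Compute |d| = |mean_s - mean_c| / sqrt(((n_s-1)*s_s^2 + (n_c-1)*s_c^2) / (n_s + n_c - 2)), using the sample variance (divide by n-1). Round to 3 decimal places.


Pooled-variance Cohen's d for soil pH comparison:
Scene mean = 43.27 / 6 = 7.211667
Suspect mean = 43.16 / 6 = 7.193333
Scene sample variance s_s^2 = 0.216577
Suspect sample variance s_c^2 = 0.132347
Pooled variance = ((n_s-1)*s_s^2 + (n_c-1)*s_c^2) / (n_s + n_c - 2) = 0.174462
Pooled SD = sqrt(0.174462) = 0.417686
Mean difference = 0.018333
|d| = |0.018333| / 0.417686 = 0.044

0.044


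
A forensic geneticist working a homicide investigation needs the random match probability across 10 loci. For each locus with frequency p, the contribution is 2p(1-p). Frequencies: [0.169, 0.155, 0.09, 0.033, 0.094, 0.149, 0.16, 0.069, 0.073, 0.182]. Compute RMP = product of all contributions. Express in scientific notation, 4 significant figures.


Computing RMP for 10 loci:
Locus 1: 2 * 0.169 * 0.831 = 0.280878
Locus 2: 2 * 0.155 * 0.845 = 0.26195
Locus 3: 2 * 0.09 * 0.91 = 0.1638
Locus 4: 2 * 0.033 * 0.967 = 0.063822
Locus 5: 2 * 0.094 * 0.906 = 0.170328
Locus 6: 2 * 0.149 * 0.851 = 0.253598
Locus 7: 2 * 0.16 * 0.84 = 0.2688
Locus 8: 2 * 0.069 * 0.931 = 0.128478
Locus 9: 2 * 0.073 * 0.927 = 0.135342
Locus 10: 2 * 0.182 * 0.818 = 0.297752
RMP = 4.624e-08

4.624e-08


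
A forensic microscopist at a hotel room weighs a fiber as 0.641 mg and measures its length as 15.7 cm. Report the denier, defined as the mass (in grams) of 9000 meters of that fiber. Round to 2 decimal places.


Denier calculation:
Mass in grams = 0.641 mg / 1000 = 0.000641 g
Length in meters = 15.7 cm / 100 = 0.157 m
Linear density = mass / length = 0.000641 / 0.157 = 0.0040828 g/m
Denier = (g/m) * 9000 = 0.0040828 * 9000 = 36.75

36.75


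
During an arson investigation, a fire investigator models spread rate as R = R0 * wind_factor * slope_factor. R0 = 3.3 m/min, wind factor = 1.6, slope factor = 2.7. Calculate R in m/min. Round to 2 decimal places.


Fire spread rate calculation:
R = R0 * wind_factor * slope_factor
= 3.3 * 1.6 * 2.7
= 5.28 * 2.7
= 14.26 m/min

14.26


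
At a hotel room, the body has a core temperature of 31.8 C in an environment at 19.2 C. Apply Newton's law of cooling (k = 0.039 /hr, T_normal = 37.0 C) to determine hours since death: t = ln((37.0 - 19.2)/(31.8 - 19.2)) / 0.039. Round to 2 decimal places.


Using Newton's law of cooling:
t = ln((T_normal - T_ambient) / (T_body - T_ambient)) / k
T_normal - T_ambient = 17.8
T_body - T_ambient = 12.6
Ratio = 1.412698
ln(ratio) = 0.345501
t = 0.345501 / 0.039 = 8.86 hours

8.86


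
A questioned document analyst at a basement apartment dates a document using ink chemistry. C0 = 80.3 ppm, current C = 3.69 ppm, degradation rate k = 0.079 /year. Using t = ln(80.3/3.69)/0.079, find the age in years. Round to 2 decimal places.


Document age estimation:
C0/C = 80.3 / 3.69 = 21.761518
ln(C0/C) = 3.080143
t = 3.080143 / 0.079 = 38.99 years

38.99


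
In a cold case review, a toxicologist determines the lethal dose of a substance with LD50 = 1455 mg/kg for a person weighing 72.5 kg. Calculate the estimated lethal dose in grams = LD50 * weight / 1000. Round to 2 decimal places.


Lethal dose calculation:
Lethal dose = LD50 * body_weight / 1000
= 1455 * 72.5 / 1000
= 105487.5 / 1000
= 105.49 g

105.49


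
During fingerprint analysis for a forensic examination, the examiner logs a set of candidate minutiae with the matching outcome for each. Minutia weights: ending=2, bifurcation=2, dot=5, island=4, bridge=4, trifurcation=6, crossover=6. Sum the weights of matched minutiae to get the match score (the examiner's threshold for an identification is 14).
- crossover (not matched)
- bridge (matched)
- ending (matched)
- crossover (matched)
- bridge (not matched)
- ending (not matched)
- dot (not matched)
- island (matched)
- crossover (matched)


Weighted minutiae match score:
  crossover: not matched, +0
  bridge: matched, +4 (running total 4)
  ending: matched, +2 (running total 6)
  crossover: matched, +6 (running total 12)
  bridge: not matched, +0
  ending: not matched, +0
  dot: not matched, +0
  island: matched, +4 (running total 16)
  crossover: matched, +6 (running total 22)
Total score = 22
Threshold = 14; verdict = identification

22


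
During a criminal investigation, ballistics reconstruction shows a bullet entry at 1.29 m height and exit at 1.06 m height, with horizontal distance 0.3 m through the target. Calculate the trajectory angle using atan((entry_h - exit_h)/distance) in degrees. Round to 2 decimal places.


Bullet trajectory angle:
Height difference = 1.29 - 1.06 = 0.23 m
angle = atan(0.23 / 0.3)
angle = atan(0.766667)
angle = 37.48 degrees

37.48


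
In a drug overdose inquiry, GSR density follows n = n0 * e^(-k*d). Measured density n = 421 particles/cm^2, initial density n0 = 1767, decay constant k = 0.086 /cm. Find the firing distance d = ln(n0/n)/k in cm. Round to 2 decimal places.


GSR distance calculation:
n0/n = 1767 / 421 = 4.19715
ln(n0/n) = 1.434406
d = 1.434406 / 0.086 = 16.68 cm

16.68


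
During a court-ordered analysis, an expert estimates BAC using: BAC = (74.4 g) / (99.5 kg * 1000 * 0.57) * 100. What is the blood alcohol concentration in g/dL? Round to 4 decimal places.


Applying the Widmark formula:
BAC = (dose_g / (body_wt * 1000 * r)) * 100
Denominator = 99.5 * 1000 * 0.57 = 56715
BAC = (74.4 / 56715) * 100
BAC = 0.1312 g/dL

0.1312


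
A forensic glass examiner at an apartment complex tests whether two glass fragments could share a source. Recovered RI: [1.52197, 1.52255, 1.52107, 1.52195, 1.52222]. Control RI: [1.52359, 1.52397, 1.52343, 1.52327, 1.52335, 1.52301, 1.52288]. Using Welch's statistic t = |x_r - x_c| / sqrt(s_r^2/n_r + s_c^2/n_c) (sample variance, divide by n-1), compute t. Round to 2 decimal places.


Welch's t-criterion for glass RI comparison:
Recovered mean = sum / n_r = 7.60976 / 5 = 1.521952
Control mean = sum / n_c = 10.6635 / 7 = 1.5233571
Recovered sample variance s_r^2 = 3.0192e-07
Control sample variance s_c^2 = 1.31824e-07
Welch SE (unpooled) = sqrt(s_r^2/n_r + s_c^2/n_c) = sqrt(6.0384e-08 + 1.8832e-08) = sqrt(7.9216e-08) = 0.000281453
|mean_r - mean_c| = 0.00140514
t = 0.00140514 / 0.000281453 = 4.99

4.99


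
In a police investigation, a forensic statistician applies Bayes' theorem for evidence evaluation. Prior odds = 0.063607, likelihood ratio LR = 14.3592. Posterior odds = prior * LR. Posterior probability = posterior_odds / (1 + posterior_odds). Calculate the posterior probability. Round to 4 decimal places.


Bayesian evidence evaluation:
Posterior odds = prior_odds * LR = 0.063607 * 14.3592 = 0.9133456
Posterior probability = posterior_odds / (1 + posterior_odds)
= 0.9133456 / (1 + 0.9133456)
= 0.9133456 / 1.9133456
= 0.4774

0.4774


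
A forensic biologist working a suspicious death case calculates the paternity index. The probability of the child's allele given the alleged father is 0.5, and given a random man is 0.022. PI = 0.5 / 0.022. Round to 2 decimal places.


Paternity Index calculation:
PI = P(allele|father) / P(allele|random)
PI = 0.5 / 0.022
PI = 22.73

22.73


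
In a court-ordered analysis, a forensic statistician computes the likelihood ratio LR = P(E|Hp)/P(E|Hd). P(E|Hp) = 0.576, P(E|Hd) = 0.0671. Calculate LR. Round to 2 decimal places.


Likelihood ratio calculation:
LR = P(E|Hp) / P(E|Hd)
LR = 0.576 / 0.0671
LR = 8.58

8.58


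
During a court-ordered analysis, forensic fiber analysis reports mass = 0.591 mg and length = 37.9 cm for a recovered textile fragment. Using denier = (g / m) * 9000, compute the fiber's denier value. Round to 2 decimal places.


Denier calculation:
Mass in grams = 0.591 mg / 1000 = 0.000591 g
Length in meters = 37.9 cm / 100 = 0.379 m
Linear density = mass / length = 0.000591 / 0.379 = 0.00155937 g/m
Denier = (g/m) * 9000 = 0.00155937 * 9000 = 14.03

14.03


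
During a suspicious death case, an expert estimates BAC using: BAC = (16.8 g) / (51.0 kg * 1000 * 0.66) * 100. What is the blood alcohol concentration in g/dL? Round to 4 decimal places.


Applying the Widmark formula:
BAC = (dose_g / (body_wt * 1000 * r)) * 100
Denominator = 51.0 * 1000 * 0.66 = 33660
BAC = (16.8 / 33660) * 100
BAC = 0.0499 g/dL

0.0499


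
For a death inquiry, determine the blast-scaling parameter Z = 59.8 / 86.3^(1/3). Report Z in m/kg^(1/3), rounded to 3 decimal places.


Scaled distance calculation:
W^(1/3) = 86.3^(1/3) = 4.419132
Z = R / W^(1/3) = 59.8 / 4.419132
Z = 13.532 m/kg^(1/3)

13.532


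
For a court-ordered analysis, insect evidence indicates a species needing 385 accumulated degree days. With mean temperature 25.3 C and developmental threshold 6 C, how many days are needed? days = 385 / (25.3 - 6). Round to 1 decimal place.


Insect development time:
Effective temperature = avg_temp - T_base = 25.3 - 6 = 19.3 C
Days = ADD / effective_temp = 385 / 19.3 = 19.9 days

19.9


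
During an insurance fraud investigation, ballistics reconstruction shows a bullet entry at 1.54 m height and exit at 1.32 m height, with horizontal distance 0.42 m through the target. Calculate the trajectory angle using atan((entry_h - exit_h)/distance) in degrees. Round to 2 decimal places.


Bullet trajectory angle:
Height difference = 1.54 - 1.32 = 0.22 m
angle = atan(0.22 / 0.42)
angle = atan(0.52381)
angle = 27.65 degrees

27.65


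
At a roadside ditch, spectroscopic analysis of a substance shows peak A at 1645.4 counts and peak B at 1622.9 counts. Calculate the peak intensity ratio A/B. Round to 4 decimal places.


Spectral peak ratio:
Peak A = 1645.4 counts
Peak B = 1622.9 counts
Ratio = 1645.4 / 1622.9 = 1.0139

1.0139


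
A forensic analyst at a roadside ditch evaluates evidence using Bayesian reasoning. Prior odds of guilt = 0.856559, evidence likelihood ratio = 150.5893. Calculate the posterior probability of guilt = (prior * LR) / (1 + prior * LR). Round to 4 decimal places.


Bayesian evidence evaluation:
Posterior odds = prior_odds * LR = 0.856559 * 150.5893 = 128.9886
Posterior probability = posterior_odds / (1 + posterior_odds)
= 128.9886 / (1 + 128.9886)
= 128.9886 / 129.9886
= 0.9923

0.9923


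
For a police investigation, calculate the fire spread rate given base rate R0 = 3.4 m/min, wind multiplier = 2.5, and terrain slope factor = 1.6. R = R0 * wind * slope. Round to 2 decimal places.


Fire spread rate calculation:
R = R0 * wind_factor * slope_factor
= 3.4 * 2.5 * 1.6
= 8.5 * 1.6
= 13.60 m/min

13.60


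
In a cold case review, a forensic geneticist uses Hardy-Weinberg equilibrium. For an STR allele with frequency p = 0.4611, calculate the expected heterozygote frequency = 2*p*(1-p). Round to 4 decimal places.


Hardy-Weinberg heterozygote frequency:
q = 1 - p = 1 - 0.4611 = 0.5389
2pq = 2 * 0.4611 * 0.5389 = 0.4970

0.4970


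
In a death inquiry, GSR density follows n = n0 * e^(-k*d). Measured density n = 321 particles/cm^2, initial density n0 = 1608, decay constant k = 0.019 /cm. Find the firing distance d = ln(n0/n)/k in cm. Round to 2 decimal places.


GSR distance calculation:
n0/n = 1608 / 321 = 5.009346
ln(n0/n) = 1.611305
d = 1.611305 / 0.019 = 84.81 cm

84.81


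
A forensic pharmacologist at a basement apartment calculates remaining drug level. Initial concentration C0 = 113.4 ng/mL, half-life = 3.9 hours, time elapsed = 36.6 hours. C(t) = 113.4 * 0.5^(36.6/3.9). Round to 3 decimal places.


Drug concentration decay:
Number of half-lives = t / t_half = 36.6 / 3.9 = 9.384615
Decay factor = 0.5^9.384615 = 0.00149606
C(t) = 113.4 * 0.00149606 = 0.170 ng/mL

0.170


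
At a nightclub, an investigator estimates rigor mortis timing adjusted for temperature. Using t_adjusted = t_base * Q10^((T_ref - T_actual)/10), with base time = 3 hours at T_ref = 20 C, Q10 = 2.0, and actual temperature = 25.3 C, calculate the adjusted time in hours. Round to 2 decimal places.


Rigor mortis time adjustment:
Exponent = (T_ref - T_actual) / 10 = (20 - 25.3) / 10 = -0.53
Q10 factor = 2.0^-0.53 = 0.69255
t_adjusted = 3 * 0.69255 = 2.08 hours

2.08


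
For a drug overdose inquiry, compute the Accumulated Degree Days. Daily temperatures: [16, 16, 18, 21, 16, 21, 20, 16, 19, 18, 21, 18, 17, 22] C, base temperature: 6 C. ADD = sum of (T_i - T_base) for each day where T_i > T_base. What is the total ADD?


Computing ADD day by day:
Day 1: max(0, 16 - 6) = 10
Day 2: max(0, 16 - 6) = 10
Day 3: max(0, 18 - 6) = 12
Day 4: max(0, 21 - 6) = 15
Day 5: max(0, 16 - 6) = 10
Day 6: max(0, 21 - 6) = 15
Day 7: max(0, 20 - 6) = 14
Day 8: max(0, 16 - 6) = 10
Day 9: max(0, 19 - 6) = 13
Day 10: max(0, 18 - 6) = 12
Day 11: max(0, 21 - 6) = 15
Day 12: max(0, 18 - 6) = 12
Day 13: max(0, 17 - 6) = 11
Day 14: max(0, 22 - 6) = 16
Total ADD = 175

175


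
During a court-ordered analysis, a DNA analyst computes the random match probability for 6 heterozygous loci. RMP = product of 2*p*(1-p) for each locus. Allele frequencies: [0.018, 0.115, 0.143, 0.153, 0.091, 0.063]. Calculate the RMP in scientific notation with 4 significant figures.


Computing RMP for 6 loci:
Locus 1: 2 * 0.018 * 0.982 = 0.035352
Locus 2: 2 * 0.115 * 0.885 = 0.20355
Locus 3: 2 * 0.143 * 0.857 = 0.245102
Locus 4: 2 * 0.153 * 0.847 = 0.259182
Locus 5: 2 * 0.091 * 0.909 = 0.165438
Locus 6: 2 * 0.063 * 0.937 = 0.118062
RMP = 8.929e-06

8.929e-06


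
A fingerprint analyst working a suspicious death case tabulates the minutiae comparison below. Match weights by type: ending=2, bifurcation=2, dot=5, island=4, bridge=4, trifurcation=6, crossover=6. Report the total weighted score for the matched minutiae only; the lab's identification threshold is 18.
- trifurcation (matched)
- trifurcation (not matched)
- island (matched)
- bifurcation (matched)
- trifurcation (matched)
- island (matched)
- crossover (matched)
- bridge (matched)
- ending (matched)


Weighted minutiae match score:
  trifurcation: matched, +6 (running total 6)
  trifurcation: not matched, +0
  island: matched, +4 (running total 10)
  bifurcation: matched, +2 (running total 12)
  trifurcation: matched, +6 (running total 18)
  island: matched, +4 (running total 22)
  crossover: matched, +6 (running total 28)
  bridge: matched, +4 (running total 32)
  ending: matched, +2 (running total 34)
Total score = 34
Threshold = 18; verdict = identification

34


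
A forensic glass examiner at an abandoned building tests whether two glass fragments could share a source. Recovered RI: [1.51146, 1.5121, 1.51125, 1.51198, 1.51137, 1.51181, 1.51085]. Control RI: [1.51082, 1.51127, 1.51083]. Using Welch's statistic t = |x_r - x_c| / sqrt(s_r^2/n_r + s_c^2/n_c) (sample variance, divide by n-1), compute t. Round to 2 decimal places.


Welch's t-criterion for glass RI comparison:
Recovered mean = sum / n_r = 10.58082 / 7 = 1.5115457
Control mean = sum / n_c = 4.53292 / 3 = 1.5109733
Recovered sample variance s_r^2 = 1.95895e-07
Control sample variance s_c^2 = 6.60333e-08
Welch SE (unpooled) = sqrt(s_r^2/n_r + s_c^2/n_c) = sqrt(2.7985e-08 + 2.20111e-08) = sqrt(4.99961e-08) = 0.000223598
|mean_r - mean_c| = 0.000572381
t = 0.000572381 / 0.000223598 = 2.56

2.56


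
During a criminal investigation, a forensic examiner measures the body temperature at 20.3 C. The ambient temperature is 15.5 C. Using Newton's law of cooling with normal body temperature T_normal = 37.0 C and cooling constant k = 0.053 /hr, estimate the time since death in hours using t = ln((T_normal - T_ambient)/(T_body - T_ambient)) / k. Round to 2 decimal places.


Using Newton's law of cooling:
t = ln((T_normal - T_ambient) / (T_body - T_ambient)) / k
T_normal - T_ambient = 21.5
T_body - T_ambient = 4.8
Ratio = 4.479167
ln(ratio) = 1.499437
t = 1.499437 / 0.053 = 28.29 hours

28.29


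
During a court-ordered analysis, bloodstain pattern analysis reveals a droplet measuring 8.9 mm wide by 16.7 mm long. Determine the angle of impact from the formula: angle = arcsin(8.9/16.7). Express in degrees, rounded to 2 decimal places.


Blood spatter impact angle calculation:
width / length = 8.9 / 16.7 = 0.532934
angle = arcsin(0.532934)
angle = 32.20 degrees

32.20


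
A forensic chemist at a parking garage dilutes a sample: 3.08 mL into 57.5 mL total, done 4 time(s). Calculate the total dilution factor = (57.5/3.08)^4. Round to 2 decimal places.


Dilution factor calculation:
Single dilution = V_total / V_sample = 57.5 / 3.08 ≈ 18.668831
Number of dilutions = 4
Total DF = (57.5 / 3.08)^4 (full precision, rounded at the end) = 121469.85

121469.85
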